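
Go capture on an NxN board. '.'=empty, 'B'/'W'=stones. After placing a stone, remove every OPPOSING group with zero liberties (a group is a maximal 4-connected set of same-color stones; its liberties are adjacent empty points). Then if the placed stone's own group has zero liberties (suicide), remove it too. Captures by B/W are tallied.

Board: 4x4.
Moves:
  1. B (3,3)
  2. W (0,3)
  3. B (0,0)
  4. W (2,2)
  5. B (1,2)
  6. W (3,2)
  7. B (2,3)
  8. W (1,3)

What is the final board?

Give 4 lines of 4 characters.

Answer: B..W
..BW
..W.
..W.

Derivation:
Move 1: B@(3,3) -> caps B=0 W=0
Move 2: W@(0,3) -> caps B=0 W=0
Move 3: B@(0,0) -> caps B=0 W=0
Move 4: W@(2,2) -> caps B=0 W=0
Move 5: B@(1,2) -> caps B=0 W=0
Move 6: W@(3,2) -> caps B=0 W=0
Move 7: B@(2,3) -> caps B=0 W=0
Move 8: W@(1,3) -> caps B=0 W=2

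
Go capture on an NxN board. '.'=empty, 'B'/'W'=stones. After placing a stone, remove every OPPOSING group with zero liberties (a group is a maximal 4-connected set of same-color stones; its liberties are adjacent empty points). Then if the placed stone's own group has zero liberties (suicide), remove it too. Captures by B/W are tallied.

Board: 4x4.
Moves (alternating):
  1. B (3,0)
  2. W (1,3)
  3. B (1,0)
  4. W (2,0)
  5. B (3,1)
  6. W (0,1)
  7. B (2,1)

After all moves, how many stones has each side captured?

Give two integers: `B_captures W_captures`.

Move 1: B@(3,0) -> caps B=0 W=0
Move 2: W@(1,3) -> caps B=0 W=0
Move 3: B@(1,0) -> caps B=0 W=0
Move 4: W@(2,0) -> caps B=0 W=0
Move 5: B@(3,1) -> caps B=0 W=0
Move 6: W@(0,1) -> caps B=0 W=0
Move 7: B@(2,1) -> caps B=1 W=0

Answer: 1 0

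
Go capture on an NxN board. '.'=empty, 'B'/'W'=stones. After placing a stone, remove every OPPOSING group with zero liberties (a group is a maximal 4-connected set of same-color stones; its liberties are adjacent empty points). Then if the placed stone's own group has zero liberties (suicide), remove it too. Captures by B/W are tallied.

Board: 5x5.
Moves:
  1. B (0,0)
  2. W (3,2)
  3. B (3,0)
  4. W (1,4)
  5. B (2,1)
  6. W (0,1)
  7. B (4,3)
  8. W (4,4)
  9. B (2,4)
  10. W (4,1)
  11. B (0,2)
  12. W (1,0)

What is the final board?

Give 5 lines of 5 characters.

Move 1: B@(0,0) -> caps B=0 W=0
Move 2: W@(3,2) -> caps B=0 W=0
Move 3: B@(3,0) -> caps B=0 W=0
Move 4: W@(1,4) -> caps B=0 W=0
Move 5: B@(2,1) -> caps B=0 W=0
Move 6: W@(0,1) -> caps B=0 W=0
Move 7: B@(4,3) -> caps B=0 W=0
Move 8: W@(4,4) -> caps B=0 W=0
Move 9: B@(2,4) -> caps B=0 W=0
Move 10: W@(4,1) -> caps B=0 W=0
Move 11: B@(0,2) -> caps B=0 W=0
Move 12: W@(1,0) -> caps B=0 W=1

Answer: .WB..
W...W
.B..B
B.W..
.W.BW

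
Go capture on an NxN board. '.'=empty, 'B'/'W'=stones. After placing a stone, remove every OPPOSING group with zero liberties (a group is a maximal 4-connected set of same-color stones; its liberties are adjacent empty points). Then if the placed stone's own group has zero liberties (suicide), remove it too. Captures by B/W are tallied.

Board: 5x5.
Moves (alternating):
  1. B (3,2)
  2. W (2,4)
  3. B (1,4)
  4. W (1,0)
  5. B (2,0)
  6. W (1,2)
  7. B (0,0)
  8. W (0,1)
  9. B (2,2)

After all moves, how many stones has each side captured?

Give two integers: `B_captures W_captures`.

Move 1: B@(3,2) -> caps B=0 W=0
Move 2: W@(2,4) -> caps B=0 W=0
Move 3: B@(1,4) -> caps B=0 W=0
Move 4: W@(1,0) -> caps B=0 W=0
Move 5: B@(2,0) -> caps B=0 W=0
Move 6: W@(1,2) -> caps B=0 W=0
Move 7: B@(0,0) -> caps B=0 W=0
Move 8: W@(0,1) -> caps B=0 W=1
Move 9: B@(2,2) -> caps B=0 W=1

Answer: 0 1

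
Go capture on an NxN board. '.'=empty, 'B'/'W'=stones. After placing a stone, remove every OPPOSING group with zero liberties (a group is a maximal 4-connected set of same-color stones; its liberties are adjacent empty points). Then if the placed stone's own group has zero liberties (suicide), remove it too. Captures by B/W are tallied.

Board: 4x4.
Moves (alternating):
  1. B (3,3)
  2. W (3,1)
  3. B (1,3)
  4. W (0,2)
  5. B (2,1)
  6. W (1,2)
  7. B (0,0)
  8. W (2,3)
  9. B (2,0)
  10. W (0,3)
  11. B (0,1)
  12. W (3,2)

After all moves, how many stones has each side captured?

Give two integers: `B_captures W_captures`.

Answer: 0 2

Derivation:
Move 1: B@(3,3) -> caps B=0 W=0
Move 2: W@(3,1) -> caps B=0 W=0
Move 3: B@(1,3) -> caps B=0 W=0
Move 4: W@(0,2) -> caps B=0 W=0
Move 5: B@(2,1) -> caps B=0 W=0
Move 6: W@(1,2) -> caps B=0 W=0
Move 7: B@(0,0) -> caps B=0 W=0
Move 8: W@(2,3) -> caps B=0 W=0
Move 9: B@(2,0) -> caps B=0 W=0
Move 10: W@(0,3) -> caps B=0 W=1
Move 11: B@(0,1) -> caps B=0 W=1
Move 12: W@(3,2) -> caps B=0 W=2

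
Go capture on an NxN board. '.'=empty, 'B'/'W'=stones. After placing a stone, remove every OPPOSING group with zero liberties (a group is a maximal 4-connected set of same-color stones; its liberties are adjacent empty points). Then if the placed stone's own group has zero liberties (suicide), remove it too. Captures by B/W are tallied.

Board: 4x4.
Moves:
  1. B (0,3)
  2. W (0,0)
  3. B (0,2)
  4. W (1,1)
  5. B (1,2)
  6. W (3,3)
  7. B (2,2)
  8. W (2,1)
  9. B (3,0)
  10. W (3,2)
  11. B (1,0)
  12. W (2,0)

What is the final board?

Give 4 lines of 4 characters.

Move 1: B@(0,3) -> caps B=0 W=0
Move 2: W@(0,0) -> caps B=0 W=0
Move 3: B@(0,2) -> caps B=0 W=0
Move 4: W@(1,1) -> caps B=0 W=0
Move 5: B@(1,2) -> caps B=0 W=0
Move 6: W@(3,3) -> caps B=0 W=0
Move 7: B@(2,2) -> caps B=0 W=0
Move 8: W@(2,1) -> caps B=0 W=0
Move 9: B@(3,0) -> caps B=0 W=0
Move 10: W@(3,2) -> caps B=0 W=0
Move 11: B@(1,0) -> caps B=0 W=0
Move 12: W@(2,0) -> caps B=0 W=1

Answer: W.BB
.WB.
WWB.
B.WW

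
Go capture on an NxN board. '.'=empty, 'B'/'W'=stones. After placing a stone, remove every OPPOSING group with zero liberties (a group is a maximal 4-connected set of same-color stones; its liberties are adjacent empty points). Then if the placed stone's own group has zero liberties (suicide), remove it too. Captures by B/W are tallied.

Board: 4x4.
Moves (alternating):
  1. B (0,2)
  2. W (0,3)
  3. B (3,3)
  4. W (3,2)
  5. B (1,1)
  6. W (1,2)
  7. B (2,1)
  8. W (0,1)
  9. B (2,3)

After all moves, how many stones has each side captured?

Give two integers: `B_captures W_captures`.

Move 1: B@(0,2) -> caps B=0 W=0
Move 2: W@(0,3) -> caps B=0 W=0
Move 3: B@(3,3) -> caps B=0 W=0
Move 4: W@(3,2) -> caps B=0 W=0
Move 5: B@(1,1) -> caps B=0 W=0
Move 6: W@(1,2) -> caps B=0 W=0
Move 7: B@(2,1) -> caps B=0 W=0
Move 8: W@(0,1) -> caps B=0 W=1
Move 9: B@(2,3) -> caps B=0 W=1

Answer: 0 1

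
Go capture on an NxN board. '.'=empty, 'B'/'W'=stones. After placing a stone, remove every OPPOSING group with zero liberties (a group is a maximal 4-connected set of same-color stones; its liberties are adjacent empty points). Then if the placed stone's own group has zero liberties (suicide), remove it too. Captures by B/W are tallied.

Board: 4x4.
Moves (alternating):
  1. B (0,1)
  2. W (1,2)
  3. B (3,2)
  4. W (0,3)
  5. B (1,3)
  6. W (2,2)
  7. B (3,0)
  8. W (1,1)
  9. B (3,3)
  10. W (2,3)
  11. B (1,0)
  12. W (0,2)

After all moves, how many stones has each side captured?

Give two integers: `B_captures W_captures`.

Move 1: B@(0,1) -> caps B=0 W=0
Move 2: W@(1,2) -> caps B=0 W=0
Move 3: B@(3,2) -> caps B=0 W=0
Move 4: W@(0,3) -> caps B=0 W=0
Move 5: B@(1,3) -> caps B=0 W=0
Move 6: W@(2,2) -> caps B=0 W=0
Move 7: B@(3,0) -> caps B=0 W=0
Move 8: W@(1,1) -> caps B=0 W=0
Move 9: B@(3,3) -> caps B=0 W=0
Move 10: W@(2,3) -> caps B=0 W=1
Move 11: B@(1,0) -> caps B=0 W=1
Move 12: W@(0,2) -> caps B=0 W=1

Answer: 0 1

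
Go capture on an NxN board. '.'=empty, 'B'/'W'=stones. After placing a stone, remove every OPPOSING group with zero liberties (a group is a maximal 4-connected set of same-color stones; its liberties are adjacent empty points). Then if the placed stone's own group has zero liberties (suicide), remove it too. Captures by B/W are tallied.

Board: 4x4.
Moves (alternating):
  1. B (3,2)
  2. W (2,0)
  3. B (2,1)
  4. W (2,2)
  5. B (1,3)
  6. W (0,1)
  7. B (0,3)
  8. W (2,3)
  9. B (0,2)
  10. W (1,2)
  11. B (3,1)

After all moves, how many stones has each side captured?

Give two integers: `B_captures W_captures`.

Move 1: B@(3,2) -> caps B=0 W=0
Move 2: W@(2,0) -> caps B=0 W=0
Move 3: B@(2,1) -> caps B=0 W=0
Move 4: W@(2,2) -> caps B=0 W=0
Move 5: B@(1,3) -> caps B=0 W=0
Move 6: W@(0,1) -> caps B=0 W=0
Move 7: B@(0,3) -> caps B=0 W=0
Move 8: W@(2,3) -> caps B=0 W=0
Move 9: B@(0,2) -> caps B=0 W=0
Move 10: W@(1,2) -> caps B=0 W=3
Move 11: B@(3,1) -> caps B=0 W=3

Answer: 0 3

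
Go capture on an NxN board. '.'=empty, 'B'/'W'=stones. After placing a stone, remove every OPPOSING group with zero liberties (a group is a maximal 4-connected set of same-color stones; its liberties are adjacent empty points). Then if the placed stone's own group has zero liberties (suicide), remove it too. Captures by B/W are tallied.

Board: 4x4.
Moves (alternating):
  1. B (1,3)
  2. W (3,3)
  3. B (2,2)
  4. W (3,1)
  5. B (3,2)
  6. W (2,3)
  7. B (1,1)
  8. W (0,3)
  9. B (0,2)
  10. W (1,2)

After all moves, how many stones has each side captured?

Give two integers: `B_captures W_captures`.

Answer: 1 0

Derivation:
Move 1: B@(1,3) -> caps B=0 W=0
Move 2: W@(3,3) -> caps B=0 W=0
Move 3: B@(2,2) -> caps B=0 W=0
Move 4: W@(3,1) -> caps B=0 W=0
Move 5: B@(3,2) -> caps B=0 W=0
Move 6: W@(2,3) -> caps B=0 W=0
Move 7: B@(1,1) -> caps B=0 W=0
Move 8: W@(0,3) -> caps B=0 W=0
Move 9: B@(0,2) -> caps B=1 W=0
Move 10: W@(1,2) -> caps B=1 W=0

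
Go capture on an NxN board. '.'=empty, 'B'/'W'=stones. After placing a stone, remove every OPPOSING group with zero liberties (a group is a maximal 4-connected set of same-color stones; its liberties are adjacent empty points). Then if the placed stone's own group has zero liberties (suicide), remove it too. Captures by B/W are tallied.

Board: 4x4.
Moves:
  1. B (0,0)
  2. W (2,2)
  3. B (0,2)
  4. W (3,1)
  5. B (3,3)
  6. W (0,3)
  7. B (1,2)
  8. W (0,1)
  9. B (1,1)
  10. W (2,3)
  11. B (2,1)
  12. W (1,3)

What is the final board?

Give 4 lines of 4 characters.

Answer: B.BW
.BBW
.BWW
.W.B

Derivation:
Move 1: B@(0,0) -> caps B=0 W=0
Move 2: W@(2,2) -> caps B=0 W=0
Move 3: B@(0,2) -> caps B=0 W=0
Move 4: W@(3,1) -> caps B=0 W=0
Move 5: B@(3,3) -> caps B=0 W=0
Move 6: W@(0,3) -> caps B=0 W=0
Move 7: B@(1,2) -> caps B=0 W=0
Move 8: W@(0,1) -> caps B=0 W=0
Move 9: B@(1,1) -> caps B=1 W=0
Move 10: W@(2,3) -> caps B=1 W=0
Move 11: B@(2,1) -> caps B=1 W=0
Move 12: W@(1,3) -> caps B=1 W=0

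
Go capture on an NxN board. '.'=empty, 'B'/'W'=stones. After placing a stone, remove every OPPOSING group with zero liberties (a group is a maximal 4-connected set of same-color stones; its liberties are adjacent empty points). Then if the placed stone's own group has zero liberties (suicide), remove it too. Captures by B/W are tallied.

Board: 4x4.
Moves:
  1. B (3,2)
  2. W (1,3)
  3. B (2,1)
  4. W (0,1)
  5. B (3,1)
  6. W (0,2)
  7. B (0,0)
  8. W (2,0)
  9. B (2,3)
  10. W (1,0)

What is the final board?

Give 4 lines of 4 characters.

Answer: .WW.
W..W
WB.B
.BB.

Derivation:
Move 1: B@(3,2) -> caps B=0 W=0
Move 2: W@(1,3) -> caps B=0 W=0
Move 3: B@(2,1) -> caps B=0 W=0
Move 4: W@(0,1) -> caps B=0 W=0
Move 5: B@(3,1) -> caps B=0 W=0
Move 6: W@(0,2) -> caps B=0 W=0
Move 7: B@(0,0) -> caps B=0 W=0
Move 8: W@(2,0) -> caps B=0 W=0
Move 9: B@(2,3) -> caps B=0 W=0
Move 10: W@(1,0) -> caps B=0 W=1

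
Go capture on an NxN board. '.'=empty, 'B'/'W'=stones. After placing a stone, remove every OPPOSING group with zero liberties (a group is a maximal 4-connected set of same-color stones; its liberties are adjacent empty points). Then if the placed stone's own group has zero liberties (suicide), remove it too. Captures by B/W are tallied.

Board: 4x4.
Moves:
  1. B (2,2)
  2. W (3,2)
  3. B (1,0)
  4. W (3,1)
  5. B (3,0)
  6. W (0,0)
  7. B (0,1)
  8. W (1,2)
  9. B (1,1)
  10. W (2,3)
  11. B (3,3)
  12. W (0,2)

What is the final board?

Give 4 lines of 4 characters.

Answer: .BW.
BBW.
..BW
BWW.

Derivation:
Move 1: B@(2,2) -> caps B=0 W=0
Move 2: W@(3,2) -> caps B=0 W=0
Move 3: B@(1,0) -> caps B=0 W=0
Move 4: W@(3,1) -> caps B=0 W=0
Move 5: B@(3,0) -> caps B=0 W=0
Move 6: W@(0,0) -> caps B=0 W=0
Move 7: B@(0,1) -> caps B=1 W=0
Move 8: W@(1,2) -> caps B=1 W=0
Move 9: B@(1,1) -> caps B=1 W=0
Move 10: W@(2,3) -> caps B=1 W=0
Move 11: B@(3,3) -> caps B=1 W=0
Move 12: W@(0,2) -> caps B=1 W=0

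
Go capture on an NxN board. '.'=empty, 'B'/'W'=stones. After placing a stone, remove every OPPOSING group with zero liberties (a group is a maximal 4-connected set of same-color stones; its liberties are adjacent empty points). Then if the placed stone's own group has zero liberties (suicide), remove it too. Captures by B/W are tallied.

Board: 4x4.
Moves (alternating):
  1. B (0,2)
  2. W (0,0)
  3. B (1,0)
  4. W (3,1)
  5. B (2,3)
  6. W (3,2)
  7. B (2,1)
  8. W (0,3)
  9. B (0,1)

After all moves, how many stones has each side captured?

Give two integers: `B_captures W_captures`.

Answer: 1 0

Derivation:
Move 1: B@(0,2) -> caps B=0 W=0
Move 2: W@(0,0) -> caps B=0 W=0
Move 3: B@(1,0) -> caps B=0 W=0
Move 4: W@(3,1) -> caps B=0 W=0
Move 5: B@(2,3) -> caps B=0 W=0
Move 6: W@(3,2) -> caps B=0 W=0
Move 7: B@(2,1) -> caps B=0 W=0
Move 8: W@(0,3) -> caps B=0 W=0
Move 9: B@(0,1) -> caps B=1 W=0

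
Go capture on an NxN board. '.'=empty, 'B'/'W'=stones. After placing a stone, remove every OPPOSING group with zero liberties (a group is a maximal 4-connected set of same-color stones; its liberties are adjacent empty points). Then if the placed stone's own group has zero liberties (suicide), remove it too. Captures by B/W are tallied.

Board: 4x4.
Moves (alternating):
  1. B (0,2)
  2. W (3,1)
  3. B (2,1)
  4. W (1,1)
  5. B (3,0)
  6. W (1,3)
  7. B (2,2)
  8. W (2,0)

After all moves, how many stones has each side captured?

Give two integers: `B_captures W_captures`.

Answer: 0 1

Derivation:
Move 1: B@(0,2) -> caps B=0 W=0
Move 2: W@(3,1) -> caps B=0 W=0
Move 3: B@(2,1) -> caps B=0 W=0
Move 4: W@(1,1) -> caps B=0 W=0
Move 5: B@(3,0) -> caps B=0 W=0
Move 6: W@(1,3) -> caps B=0 W=0
Move 7: B@(2,2) -> caps B=0 W=0
Move 8: W@(2,0) -> caps B=0 W=1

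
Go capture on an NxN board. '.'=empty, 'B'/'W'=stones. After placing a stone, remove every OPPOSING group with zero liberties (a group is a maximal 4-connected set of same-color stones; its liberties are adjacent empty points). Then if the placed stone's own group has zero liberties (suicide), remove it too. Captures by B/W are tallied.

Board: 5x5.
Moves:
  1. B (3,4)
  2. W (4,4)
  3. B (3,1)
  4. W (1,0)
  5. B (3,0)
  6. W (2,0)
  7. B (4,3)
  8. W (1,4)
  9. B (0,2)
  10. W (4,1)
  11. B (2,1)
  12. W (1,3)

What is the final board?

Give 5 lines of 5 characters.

Move 1: B@(3,4) -> caps B=0 W=0
Move 2: W@(4,4) -> caps B=0 W=0
Move 3: B@(3,1) -> caps B=0 W=0
Move 4: W@(1,0) -> caps B=0 W=0
Move 5: B@(3,0) -> caps B=0 W=0
Move 6: W@(2,0) -> caps B=0 W=0
Move 7: B@(4,3) -> caps B=1 W=0
Move 8: W@(1,4) -> caps B=1 W=0
Move 9: B@(0,2) -> caps B=1 W=0
Move 10: W@(4,1) -> caps B=1 W=0
Move 11: B@(2,1) -> caps B=1 W=0
Move 12: W@(1,3) -> caps B=1 W=0

Answer: ..B..
W..WW
WB...
BB..B
.W.B.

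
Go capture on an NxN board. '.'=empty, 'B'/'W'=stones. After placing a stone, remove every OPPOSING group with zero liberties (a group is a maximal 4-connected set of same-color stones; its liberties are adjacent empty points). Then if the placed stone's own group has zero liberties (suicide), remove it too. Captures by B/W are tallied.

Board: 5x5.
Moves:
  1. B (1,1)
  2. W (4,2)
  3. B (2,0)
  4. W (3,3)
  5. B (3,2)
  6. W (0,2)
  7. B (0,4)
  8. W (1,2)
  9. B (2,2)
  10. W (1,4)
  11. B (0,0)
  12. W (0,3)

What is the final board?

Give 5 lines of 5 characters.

Answer: B.WW.
.BW.W
B.B..
..BW.
..W..

Derivation:
Move 1: B@(1,1) -> caps B=0 W=0
Move 2: W@(4,2) -> caps B=0 W=0
Move 3: B@(2,0) -> caps B=0 W=0
Move 4: W@(3,3) -> caps B=0 W=0
Move 5: B@(3,2) -> caps B=0 W=0
Move 6: W@(0,2) -> caps B=0 W=0
Move 7: B@(0,4) -> caps B=0 W=0
Move 8: W@(1,2) -> caps B=0 W=0
Move 9: B@(2,2) -> caps B=0 W=0
Move 10: W@(1,4) -> caps B=0 W=0
Move 11: B@(0,0) -> caps B=0 W=0
Move 12: W@(0,3) -> caps B=0 W=1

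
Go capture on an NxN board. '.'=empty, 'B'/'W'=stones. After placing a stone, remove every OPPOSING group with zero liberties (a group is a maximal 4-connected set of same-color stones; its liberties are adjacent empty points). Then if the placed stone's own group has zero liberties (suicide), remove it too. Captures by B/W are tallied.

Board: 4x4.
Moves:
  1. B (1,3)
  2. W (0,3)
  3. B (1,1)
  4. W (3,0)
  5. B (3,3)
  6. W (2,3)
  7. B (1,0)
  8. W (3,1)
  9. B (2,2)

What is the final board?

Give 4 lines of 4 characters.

Move 1: B@(1,3) -> caps B=0 W=0
Move 2: W@(0,3) -> caps B=0 W=0
Move 3: B@(1,1) -> caps B=0 W=0
Move 4: W@(3,0) -> caps B=0 W=0
Move 5: B@(3,3) -> caps B=0 W=0
Move 6: W@(2,3) -> caps B=0 W=0
Move 7: B@(1,0) -> caps B=0 W=0
Move 8: W@(3,1) -> caps B=0 W=0
Move 9: B@(2,2) -> caps B=1 W=0

Answer: ...W
BB.B
..B.
WW.B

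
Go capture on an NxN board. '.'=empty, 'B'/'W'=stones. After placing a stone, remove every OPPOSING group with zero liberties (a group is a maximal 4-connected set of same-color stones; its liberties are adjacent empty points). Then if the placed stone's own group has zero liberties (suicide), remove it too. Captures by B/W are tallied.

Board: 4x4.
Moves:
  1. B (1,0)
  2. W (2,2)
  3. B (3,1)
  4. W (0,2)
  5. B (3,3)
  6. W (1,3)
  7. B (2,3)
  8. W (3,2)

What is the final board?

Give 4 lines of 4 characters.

Move 1: B@(1,0) -> caps B=0 W=0
Move 2: W@(2,2) -> caps B=0 W=0
Move 3: B@(3,1) -> caps B=0 W=0
Move 4: W@(0,2) -> caps B=0 W=0
Move 5: B@(3,3) -> caps B=0 W=0
Move 6: W@(1,3) -> caps B=0 W=0
Move 7: B@(2,3) -> caps B=0 W=0
Move 8: W@(3,2) -> caps B=0 W=2

Answer: ..W.
B..W
..W.
.BW.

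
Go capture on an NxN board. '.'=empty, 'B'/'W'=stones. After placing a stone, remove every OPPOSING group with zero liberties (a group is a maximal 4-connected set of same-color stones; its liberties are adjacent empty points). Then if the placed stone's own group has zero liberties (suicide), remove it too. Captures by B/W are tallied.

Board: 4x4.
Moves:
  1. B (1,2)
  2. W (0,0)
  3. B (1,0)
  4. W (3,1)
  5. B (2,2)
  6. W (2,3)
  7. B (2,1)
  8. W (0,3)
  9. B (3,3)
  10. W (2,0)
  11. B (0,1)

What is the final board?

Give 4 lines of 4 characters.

Move 1: B@(1,2) -> caps B=0 W=0
Move 2: W@(0,0) -> caps B=0 W=0
Move 3: B@(1,0) -> caps B=0 W=0
Move 4: W@(3,1) -> caps B=0 W=0
Move 5: B@(2,2) -> caps B=0 W=0
Move 6: W@(2,3) -> caps B=0 W=0
Move 7: B@(2,1) -> caps B=0 W=0
Move 8: W@(0,3) -> caps B=0 W=0
Move 9: B@(3,3) -> caps B=0 W=0
Move 10: W@(2,0) -> caps B=0 W=0
Move 11: B@(0,1) -> caps B=1 W=0

Answer: .B.W
B.B.
WBBW
.W.B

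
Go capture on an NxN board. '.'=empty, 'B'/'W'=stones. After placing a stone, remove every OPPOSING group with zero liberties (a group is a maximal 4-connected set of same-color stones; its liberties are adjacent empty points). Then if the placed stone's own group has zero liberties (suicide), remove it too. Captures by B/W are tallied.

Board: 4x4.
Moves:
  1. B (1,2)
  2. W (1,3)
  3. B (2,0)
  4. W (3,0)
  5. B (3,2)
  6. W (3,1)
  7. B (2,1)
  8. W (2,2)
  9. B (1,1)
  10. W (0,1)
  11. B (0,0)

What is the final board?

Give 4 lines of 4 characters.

Answer: BW..
.BBW
BBW.
..B.

Derivation:
Move 1: B@(1,2) -> caps B=0 W=0
Move 2: W@(1,3) -> caps B=0 W=0
Move 3: B@(2,0) -> caps B=0 W=0
Move 4: W@(3,0) -> caps B=0 W=0
Move 5: B@(3,2) -> caps B=0 W=0
Move 6: W@(3,1) -> caps B=0 W=0
Move 7: B@(2,1) -> caps B=2 W=0
Move 8: W@(2,2) -> caps B=2 W=0
Move 9: B@(1,1) -> caps B=2 W=0
Move 10: W@(0,1) -> caps B=2 W=0
Move 11: B@(0,0) -> caps B=2 W=0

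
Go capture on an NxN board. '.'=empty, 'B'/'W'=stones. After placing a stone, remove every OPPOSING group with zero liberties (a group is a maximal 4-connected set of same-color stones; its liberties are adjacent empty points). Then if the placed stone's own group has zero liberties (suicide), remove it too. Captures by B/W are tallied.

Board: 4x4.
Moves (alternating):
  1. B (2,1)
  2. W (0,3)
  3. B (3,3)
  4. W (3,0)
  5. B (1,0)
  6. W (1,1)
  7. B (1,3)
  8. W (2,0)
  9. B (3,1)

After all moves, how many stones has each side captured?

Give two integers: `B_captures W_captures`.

Answer: 2 0

Derivation:
Move 1: B@(2,1) -> caps B=0 W=0
Move 2: W@(0,3) -> caps B=0 W=0
Move 3: B@(3,3) -> caps B=0 W=0
Move 4: W@(3,0) -> caps B=0 W=0
Move 5: B@(1,0) -> caps B=0 W=0
Move 6: W@(1,1) -> caps B=0 W=0
Move 7: B@(1,3) -> caps B=0 W=0
Move 8: W@(2,0) -> caps B=0 W=0
Move 9: B@(3,1) -> caps B=2 W=0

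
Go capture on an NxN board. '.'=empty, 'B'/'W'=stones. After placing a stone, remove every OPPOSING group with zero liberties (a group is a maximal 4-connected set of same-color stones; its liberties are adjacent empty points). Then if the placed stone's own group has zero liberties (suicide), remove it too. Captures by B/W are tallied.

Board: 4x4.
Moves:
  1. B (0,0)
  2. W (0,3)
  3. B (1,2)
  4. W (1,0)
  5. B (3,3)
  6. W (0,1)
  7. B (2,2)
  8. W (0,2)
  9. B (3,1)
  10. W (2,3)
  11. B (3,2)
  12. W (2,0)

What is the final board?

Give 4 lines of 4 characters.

Answer: .WWW
W.B.
W.BW
.BBB

Derivation:
Move 1: B@(0,0) -> caps B=0 W=0
Move 2: W@(0,3) -> caps B=0 W=0
Move 3: B@(1,2) -> caps B=0 W=0
Move 4: W@(1,0) -> caps B=0 W=0
Move 5: B@(3,3) -> caps B=0 W=0
Move 6: W@(0,1) -> caps B=0 W=1
Move 7: B@(2,2) -> caps B=0 W=1
Move 8: W@(0,2) -> caps B=0 W=1
Move 9: B@(3,1) -> caps B=0 W=1
Move 10: W@(2,3) -> caps B=0 W=1
Move 11: B@(3,2) -> caps B=0 W=1
Move 12: W@(2,0) -> caps B=0 W=1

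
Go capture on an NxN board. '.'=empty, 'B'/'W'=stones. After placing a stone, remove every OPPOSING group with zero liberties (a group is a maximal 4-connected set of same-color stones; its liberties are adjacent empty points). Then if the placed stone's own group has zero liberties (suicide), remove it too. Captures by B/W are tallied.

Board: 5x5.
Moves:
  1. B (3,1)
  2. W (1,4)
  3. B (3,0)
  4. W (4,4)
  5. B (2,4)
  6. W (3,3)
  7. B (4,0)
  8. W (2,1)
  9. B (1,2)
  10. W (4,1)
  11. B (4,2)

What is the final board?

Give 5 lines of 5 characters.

Move 1: B@(3,1) -> caps B=0 W=0
Move 2: W@(1,4) -> caps B=0 W=0
Move 3: B@(3,0) -> caps B=0 W=0
Move 4: W@(4,4) -> caps B=0 W=0
Move 5: B@(2,4) -> caps B=0 W=0
Move 6: W@(3,3) -> caps B=0 W=0
Move 7: B@(4,0) -> caps B=0 W=0
Move 8: W@(2,1) -> caps B=0 W=0
Move 9: B@(1,2) -> caps B=0 W=0
Move 10: W@(4,1) -> caps B=0 W=0
Move 11: B@(4,2) -> caps B=1 W=0

Answer: .....
..B.W
.W..B
BB.W.
B.B.W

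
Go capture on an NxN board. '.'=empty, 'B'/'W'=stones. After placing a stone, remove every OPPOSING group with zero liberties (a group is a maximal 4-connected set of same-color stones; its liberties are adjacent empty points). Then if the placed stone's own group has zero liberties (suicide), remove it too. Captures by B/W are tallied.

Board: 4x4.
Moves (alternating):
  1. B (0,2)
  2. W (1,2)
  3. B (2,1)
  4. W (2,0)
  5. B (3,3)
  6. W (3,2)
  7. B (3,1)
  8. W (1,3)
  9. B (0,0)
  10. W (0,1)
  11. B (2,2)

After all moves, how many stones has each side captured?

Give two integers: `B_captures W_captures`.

Move 1: B@(0,2) -> caps B=0 W=0
Move 2: W@(1,2) -> caps B=0 W=0
Move 3: B@(2,1) -> caps B=0 W=0
Move 4: W@(2,0) -> caps B=0 W=0
Move 5: B@(3,3) -> caps B=0 W=0
Move 6: W@(3,2) -> caps B=0 W=0
Move 7: B@(3,1) -> caps B=0 W=0
Move 8: W@(1,3) -> caps B=0 W=0
Move 9: B@(0,0) -> caps B=0 W=0
Move 10: W@(0,1) -> caps B=0 W=0
Move 11: B@(2,2) -> caps B=1 W=0

Answer: 1 0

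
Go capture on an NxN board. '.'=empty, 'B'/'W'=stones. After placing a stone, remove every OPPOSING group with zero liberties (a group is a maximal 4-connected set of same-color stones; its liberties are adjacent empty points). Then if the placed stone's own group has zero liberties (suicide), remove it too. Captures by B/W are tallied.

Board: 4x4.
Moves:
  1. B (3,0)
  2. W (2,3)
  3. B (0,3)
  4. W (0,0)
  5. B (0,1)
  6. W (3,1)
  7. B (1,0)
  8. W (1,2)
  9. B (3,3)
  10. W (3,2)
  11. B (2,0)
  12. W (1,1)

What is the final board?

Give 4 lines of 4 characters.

Move 1: B@(3,0) -> caps B=0 W=0
Move 2: W@(2,3) -> caps B=0 W=0
Move 3: B@(0,3) -> caps B=0 W=0
Move 4: W@(0,0) -> caps B=0 W=0
Move 5: B@(0,1) -> caps B=0 W=0
Move 6: W@(3,1) -> caps B=0 W=0
Move 7: B@(1,0) -> caps B=1 W=0
Move 8: W@(1,2) -> caps B=1 W=0
Move 9: B@(3,3) -> caps B=1 W=0
Move 10: W@(3,2) -> caps B=1 W=1
Move 11: B@(2,0) -> caps B=1 W=1
Move 12: W@(1,1) -> caps B=1 W=1

Answer: .B.B
BWW.
B..W
BWW.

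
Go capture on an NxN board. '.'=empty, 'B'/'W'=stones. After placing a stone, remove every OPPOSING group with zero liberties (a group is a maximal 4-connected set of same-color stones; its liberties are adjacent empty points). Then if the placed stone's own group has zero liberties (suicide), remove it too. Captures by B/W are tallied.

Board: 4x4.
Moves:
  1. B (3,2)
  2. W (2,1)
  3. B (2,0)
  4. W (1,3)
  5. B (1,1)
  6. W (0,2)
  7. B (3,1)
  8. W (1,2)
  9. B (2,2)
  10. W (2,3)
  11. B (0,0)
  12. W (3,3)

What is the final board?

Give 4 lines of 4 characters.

Answer: B.W.
.BWW
B.BW
.BBW

Derivation:
Move 1: B@(3,2) -> caps B=0 W=0
Move 2: W@(2,1) -> caps B=0 W=0
Move 3: B@(2,0) -> caps B=0 W=0
Move 4: W@(1,3) -> caps B=0 W=0
Move 5: B@(1,1) -> caps B=0 W=0
Move 6: W@(0,2) -> caps B=0 W=0
Move 7: B@(3,1) -> caps B=0 W=0
Move 8: W@(1,2) -> caps B=0 W=0
Move 9: B@(2,2) -> caps B=1 W=0
Move 10: W@(2,3) -> caps B=1 W=0
Move 11: B@(0,0) -> caps B=1 W=0
Move 12: W@(3,3) -> caps B=1 W=0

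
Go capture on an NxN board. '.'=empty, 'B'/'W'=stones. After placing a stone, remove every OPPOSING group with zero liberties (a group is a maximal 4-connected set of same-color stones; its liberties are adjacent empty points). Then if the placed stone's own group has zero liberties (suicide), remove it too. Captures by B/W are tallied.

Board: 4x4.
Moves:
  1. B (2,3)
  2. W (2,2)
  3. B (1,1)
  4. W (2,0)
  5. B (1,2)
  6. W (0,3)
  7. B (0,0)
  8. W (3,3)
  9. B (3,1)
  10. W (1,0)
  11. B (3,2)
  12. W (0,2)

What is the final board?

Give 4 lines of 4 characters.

Answer: B.WW
WBB.
W.WB
.BB.

Derivation:
Move 1: B@(2,3) -> caps B=0 W=0
Move 2: W@(2,2) -> caps B=0 W=0
Move 3: B@(1,1) -> caps B=0 W=0
Move 4: W@(2,0) -> caps B=0 W=0
Move 5: B@(1,2) -> caps B=0 W=0
Move 6: W@(0,3) -> caps B=0 W=0
Move 7: B@(0,0) -> caps B=0 W=0
Move 8: W@(3,3) -> caps B=0 W=0
Move 9: B@(3,1) -> caps B=0 W=0
Move 10: W@(1,0) -> caps B=0 W=0
Move 11: B@(3,2) -> caps B=1 W=0
Move 12: W@(0,2) -> caps B=1 W=0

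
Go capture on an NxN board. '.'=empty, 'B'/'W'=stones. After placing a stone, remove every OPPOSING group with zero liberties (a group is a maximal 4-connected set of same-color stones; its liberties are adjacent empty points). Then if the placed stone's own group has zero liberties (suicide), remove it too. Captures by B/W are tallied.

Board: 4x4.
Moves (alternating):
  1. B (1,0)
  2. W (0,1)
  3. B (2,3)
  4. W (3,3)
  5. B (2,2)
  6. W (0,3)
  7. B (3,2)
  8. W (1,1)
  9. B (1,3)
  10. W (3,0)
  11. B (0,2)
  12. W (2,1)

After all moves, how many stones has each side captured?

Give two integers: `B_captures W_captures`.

Answer: 2 0

Derivation:
Move 1: B@(1,0) -> caps B=0 W=0
Move 2: W@(0,1) -> caps B=0 W=0
Move 3: B@(2,3) -> caps B=0 W=0
Move 4: W@(3,3) -> caps B=0 W=0
Move 5: B@(2,2) -> caps B=0 W=0
Move 6: W@(0,3) -> caps B=0 W=0
Move 7: B@(3,2) -> caps B=1 W=0
Move 8: W@(1,1) -> caps B=1 W=0
Move 9: B@(1,3) -> caps B=1 W=0
Move 10: W@(3,0) -> caps B=1 W=0
Move 11: B@(0,2) -> caps B=2 W=0
Move 12: W@(2,1) -> caps B=2 W=0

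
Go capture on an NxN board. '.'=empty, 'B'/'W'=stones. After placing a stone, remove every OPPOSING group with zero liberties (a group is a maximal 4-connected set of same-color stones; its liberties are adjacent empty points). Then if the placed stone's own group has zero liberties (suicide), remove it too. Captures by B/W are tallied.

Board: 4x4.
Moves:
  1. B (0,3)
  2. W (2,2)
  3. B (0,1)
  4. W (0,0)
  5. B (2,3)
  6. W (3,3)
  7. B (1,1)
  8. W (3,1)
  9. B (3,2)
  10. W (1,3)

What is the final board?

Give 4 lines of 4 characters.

Move 1: B@(0,3) -> caps B=0 W=0
Move 2: W@(2,2) -> caps B=0 W=0
Move 3: B@(0,1) -> caps B=0 W=0
Move 4: W@(0,0) -> caps B=0 W=0
Move 5: B@(2,3) -> caps B=0 W=0
Move 6: W@(3,3) -> caps B=0 W=0
Move 7: B@(1,1) -> caps B=0 W=0
Move 8: W@(3,1) -> caps B=0 W=0
Move 9: B@(3,2) -> caps B=1 W=0
Move 10: W@(1,3) -> caps B=1 W=0

Answer: WB.B
.B.W
..WB
.WB.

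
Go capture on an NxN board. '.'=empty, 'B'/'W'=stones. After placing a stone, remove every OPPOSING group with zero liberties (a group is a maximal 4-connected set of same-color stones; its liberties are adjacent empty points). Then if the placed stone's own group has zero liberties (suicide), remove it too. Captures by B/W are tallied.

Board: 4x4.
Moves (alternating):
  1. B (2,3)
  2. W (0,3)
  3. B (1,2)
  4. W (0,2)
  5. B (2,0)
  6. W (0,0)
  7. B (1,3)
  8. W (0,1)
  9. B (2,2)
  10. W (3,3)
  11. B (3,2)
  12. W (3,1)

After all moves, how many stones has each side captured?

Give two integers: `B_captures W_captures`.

Answer: 1 0

Derivation:
Move 1: B@(2,3) -> caps B=0 W=0
Move 2: W@(0,3) -> caps B=0 W=0
Move 3: B@(1,2) -> caps B=0 W=0
Move 4: W@(0,2) -> caps B=0 W=0
Move 5: B@(2,0) -> caps B=0 W=0
Move 6: W@(0,0) -> caps B=0 W=0
Move 7: B@(1,3) -> caps B=0 W=0
Move 8: W@(0,1) -> caps B=0 W=0
Move 9: B@(2,2) -> caps B=0 W=0
Move 10: W@(3,3) -> caps B=0 W=0
Move 11: B@(3,2) -> caps B=1 W=0
Move 12: W@(3,1) -> caps B=1 W=0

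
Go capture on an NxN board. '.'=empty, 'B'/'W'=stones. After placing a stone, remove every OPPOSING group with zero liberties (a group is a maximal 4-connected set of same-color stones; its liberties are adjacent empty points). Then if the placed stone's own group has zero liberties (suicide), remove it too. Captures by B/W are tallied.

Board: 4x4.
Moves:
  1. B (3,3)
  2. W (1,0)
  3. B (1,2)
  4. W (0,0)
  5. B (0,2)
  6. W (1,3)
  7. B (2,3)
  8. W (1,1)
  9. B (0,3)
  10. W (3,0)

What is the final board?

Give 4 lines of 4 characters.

Move 1: B@(3,3) -> caps B=0 W=0
Move 2: W@(1,0) -> caps B=0 W=0
Move 3: B@(1,2) -> caps B=0 W=0
Move 4: W@(0,0) -> caps B=0 W=0
Move 5: B@(0,2) -> caps B=0 W=0
Move 6: W@(1,3) -> caps B=0 W=0
Move 7: B@(2,3) -> caps B=0 W=0
Move 8: W@(1,1) -> caps B=0 W=0
Move 9: B@(0,3) -> caps B=1 W=0
Move 10: W@(3,0) -> caps B=1 W=0

Answer: W.BB
WWB.
...B
W..B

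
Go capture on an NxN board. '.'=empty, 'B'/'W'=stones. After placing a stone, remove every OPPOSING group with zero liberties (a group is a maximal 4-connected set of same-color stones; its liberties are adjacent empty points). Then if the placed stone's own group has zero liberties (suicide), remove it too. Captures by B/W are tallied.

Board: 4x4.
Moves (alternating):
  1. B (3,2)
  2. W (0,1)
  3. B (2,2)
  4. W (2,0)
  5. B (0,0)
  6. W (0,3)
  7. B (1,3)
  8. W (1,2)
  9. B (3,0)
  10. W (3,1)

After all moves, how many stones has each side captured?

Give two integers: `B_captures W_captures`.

Answer: 0 1

Derivation:
Move 1: B@(3,2) -> caps B=0 W=0
Move 2: W@(0,1) -> caps B=0 W=0
Move 3: B@(2,2) -> caps B=0 W=0
Move 4: W@(2,0) -> caps B=0 W=0
Move 5: B@(0,0) -> caps B=0 W=0
Move 6: W@(0,3) -> caps B=0 W=0
Move 7: B@(1,3) -> caps B=0 W=0
Move 8: W@(1,2) -> caps B=0 W=0
Move 9: B@(3,0) -> caps B=0 W=0
Move 10: W@(3,1) -> caps B=0 W=1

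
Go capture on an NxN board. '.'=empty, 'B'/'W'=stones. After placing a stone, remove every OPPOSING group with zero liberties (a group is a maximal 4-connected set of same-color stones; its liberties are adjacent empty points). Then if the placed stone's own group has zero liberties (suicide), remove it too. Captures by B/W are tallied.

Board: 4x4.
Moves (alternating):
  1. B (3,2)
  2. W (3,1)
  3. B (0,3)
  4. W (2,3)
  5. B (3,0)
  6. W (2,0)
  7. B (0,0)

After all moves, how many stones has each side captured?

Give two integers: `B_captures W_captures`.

Move 1: B@(3,2) -> caps B=0 W=0
Move 2: W@(3,1) -> caps B=0 W=0
Move 3: B@(0,3) -> caps B=0 W=0
Move 4: W@(2,3) -> caps B=0 W=0
Move 5: B@(3,0) -> caps B=0 W=0
Move 6: W@(2,0) -> caps B=0 W=1
Move 7: B@(0,0) -> caps B=0 W=1

Answer: 0 1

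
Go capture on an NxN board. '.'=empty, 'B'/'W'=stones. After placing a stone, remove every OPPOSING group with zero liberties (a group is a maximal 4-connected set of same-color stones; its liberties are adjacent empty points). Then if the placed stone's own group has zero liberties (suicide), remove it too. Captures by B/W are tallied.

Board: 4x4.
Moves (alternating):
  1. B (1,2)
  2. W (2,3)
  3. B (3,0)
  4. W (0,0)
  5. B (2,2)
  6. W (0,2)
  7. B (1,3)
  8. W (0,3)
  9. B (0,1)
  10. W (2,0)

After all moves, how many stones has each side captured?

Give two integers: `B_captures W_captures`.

Answer: 2 0

Derivation:
Move 1: B@(1,2) -> caps B=0 W=0
Move 2: W@(2,3) -> caps B=0 W=0
Move 3: B@(3,0) -> caps B=0 W=0
Move 4: W@(0,0) -> caps B=0 W=0
Move 5: B@(2,2) -> caps B=0 W=0
Move 6: W@(0,2) -> caps B=0 W=0
Move 7: B@(1,3) -> caps B=0 W=0
Move 8: W@(0,3) -> caps B=0 W=0
Move 9: B@(0,1) -> caps B=2 W=0
Move 10: W@(2,0) -> caps B=2 W=0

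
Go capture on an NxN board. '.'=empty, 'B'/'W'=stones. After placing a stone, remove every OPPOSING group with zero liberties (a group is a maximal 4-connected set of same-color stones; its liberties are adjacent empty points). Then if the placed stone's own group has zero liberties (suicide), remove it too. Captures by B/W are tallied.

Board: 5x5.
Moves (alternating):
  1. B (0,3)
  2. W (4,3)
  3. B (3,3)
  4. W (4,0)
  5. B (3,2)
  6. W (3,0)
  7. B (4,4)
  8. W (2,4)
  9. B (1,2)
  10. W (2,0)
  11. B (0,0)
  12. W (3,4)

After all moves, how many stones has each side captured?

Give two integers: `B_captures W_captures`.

Move 1: B@(0,3) -> caps B=0 W=0
Move 2: W@(4,3) -> caps B=0 W=0
Move 3: B@(3,3) -> caps B=0 W=0
Move 4: W@(4,0) -> caps B=0 W=0
Move 5: B@(3,2) -> caps B=0 W=0
Move 6: W@(3,0) -> caps B=0 W=0
Move 7: B@(4,4) -> caps B=0 W=0
Move 8: W@(2,4) -> caps B=0 W=0
Move 9: B@(1,2) -> caps B=0 W=0
Move 10: W@(2,0) -> caps B=0 W=0
Move 11: B@(0,0) -> caps B=0 W=0
Move 12: W@(3,4) -> caps B=0 W=1

Answer: 0 1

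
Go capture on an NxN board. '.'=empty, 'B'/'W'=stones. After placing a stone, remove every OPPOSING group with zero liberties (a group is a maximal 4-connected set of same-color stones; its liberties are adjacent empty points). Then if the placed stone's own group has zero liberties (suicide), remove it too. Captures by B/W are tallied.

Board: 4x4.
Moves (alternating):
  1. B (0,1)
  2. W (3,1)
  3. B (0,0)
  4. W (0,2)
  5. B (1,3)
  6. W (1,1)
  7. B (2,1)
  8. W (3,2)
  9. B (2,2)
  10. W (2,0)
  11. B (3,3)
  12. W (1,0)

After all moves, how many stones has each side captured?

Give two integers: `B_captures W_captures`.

Move 1: B@(0,1) -> caps B=0 W=0
Move 2: W@(3,1) -> caps B=0 W=0
Move 3: B@(0,0) -> caps B=0 W=0
Move 4: W@(0,2) -> caps B=0 W=0
Move 5: B@(1,3) -> caps B=0 W=0
Move 6: W@(1,1) -> caps B=0 W=0
Move 7: B@(2,1) -> caps B=0 W=0
Move 8: W@(3,2) -> caps B=0 W=0
Move 9: B@(2,2) -> caps B=0 W=0
Move 10: W@(2,0) -> caps B=0 W=0
Move 11: B@(3,3) -> caps B=0 W=0
Move 12: W@(1,0) -> caps B=0 W=2

Answer: 0 2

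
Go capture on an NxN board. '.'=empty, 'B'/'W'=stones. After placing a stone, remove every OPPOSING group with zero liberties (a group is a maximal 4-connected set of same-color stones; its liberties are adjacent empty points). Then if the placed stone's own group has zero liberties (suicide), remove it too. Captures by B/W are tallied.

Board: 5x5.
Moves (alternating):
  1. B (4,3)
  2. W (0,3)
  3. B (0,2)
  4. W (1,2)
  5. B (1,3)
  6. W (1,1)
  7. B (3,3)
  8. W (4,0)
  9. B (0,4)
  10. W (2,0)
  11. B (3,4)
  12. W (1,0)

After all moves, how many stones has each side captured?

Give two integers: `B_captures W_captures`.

Answer: 1 0

Derivation:
Move 1: B@(4,3) -> caps B=0 W=0
Move 2: W@(0,3) -> caps B=0 W=0
Move 3: B@(0,2) -> caps B=0 W=0
Move 4: W@(1,2) -> caps B=0 W=0
Move 5: B@(1,3) -> caps B=0 W=0
Move 6: W@(1,1) -> caps B=0 W=0
Move 7: B@(3,3) -> caps B=0 W=0
Move 8: W@(4,0) -> caps B=0 W=0
Move 9: B@(0,4) -> caps B=1 W=0
Move 10: W@(2,0) -> caps B=1 W=0
Move 11: B@(3,4) -> caps B=1 W=0
Move 12: W@(1,0) -> caps B=1 W=0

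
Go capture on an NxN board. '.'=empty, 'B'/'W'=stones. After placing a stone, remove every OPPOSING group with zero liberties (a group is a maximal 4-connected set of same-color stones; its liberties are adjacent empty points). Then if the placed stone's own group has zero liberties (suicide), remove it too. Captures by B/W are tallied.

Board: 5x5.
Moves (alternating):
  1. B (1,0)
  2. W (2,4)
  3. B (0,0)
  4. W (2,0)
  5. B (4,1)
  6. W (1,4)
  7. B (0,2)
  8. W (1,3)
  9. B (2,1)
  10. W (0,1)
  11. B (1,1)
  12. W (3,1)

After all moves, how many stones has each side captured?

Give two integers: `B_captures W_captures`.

Answer: 1 0

Derivation:
Move 1: B@(1,0) -> caps B=0 W=0
Move 2: W@(2,4) -> caps B=0 W=0
Move 3: B@(0,0) -> caps B=0 W=0
Move 4: W@(2,0) -> caps B=0 W=0
Move 5: B@(4,1) -> caps B=0 W=0
Move 6: W@(1,4) -> caps B=0 W=0
Move 7: B@(0,2) -> caps B=0 W=0
Move 8: W@(1,3) -> caps B=0 W=0
Move 9: B@(2,1) -> caps B=0 W=0
Move 10: W@(0,1) -> caps B=0 W=0
Move 11: B@(1,1) -> caps B=1 W=0
Move 12: W@(3,1) -> caps B=1 W=0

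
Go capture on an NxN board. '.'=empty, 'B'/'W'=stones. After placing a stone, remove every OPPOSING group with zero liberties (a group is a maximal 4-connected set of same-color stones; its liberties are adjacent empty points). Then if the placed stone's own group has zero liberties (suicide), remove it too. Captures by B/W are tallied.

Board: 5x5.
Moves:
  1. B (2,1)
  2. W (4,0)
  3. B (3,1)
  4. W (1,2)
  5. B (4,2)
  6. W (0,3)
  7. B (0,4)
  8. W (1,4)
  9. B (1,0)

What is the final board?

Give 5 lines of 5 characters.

Move 1: B@(2,1) -> caps B=0 W=0
Move 2: W@(4,0) -> caps B=0 W=0
Move 3: B@(3,1) -> caps B=0 W=0
Move 4: W@(1,2) -> caps B=0 W=0
Move 5: B@(4,2) -> caps B=0 W=0
Move 6: W@(0,3) -> caps B=0 W=0
Move 7: B@(0,4) -> caps B=0 W=0
Move 8: W@(1,4) -> caps B=0 W=1
Move 9: B@(1,0) -> caps B=0 W=1

Answer: ...W.
B.W.W
.B...
.B...
W.B..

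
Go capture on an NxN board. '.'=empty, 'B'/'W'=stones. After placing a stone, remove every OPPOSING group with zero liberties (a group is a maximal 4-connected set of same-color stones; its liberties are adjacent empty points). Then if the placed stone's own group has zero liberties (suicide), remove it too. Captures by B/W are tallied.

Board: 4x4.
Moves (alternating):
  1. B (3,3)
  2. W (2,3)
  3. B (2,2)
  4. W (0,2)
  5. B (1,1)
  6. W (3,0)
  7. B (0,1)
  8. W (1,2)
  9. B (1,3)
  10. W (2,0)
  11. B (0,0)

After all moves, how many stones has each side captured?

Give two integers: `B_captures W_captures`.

Answer: 1 0

Derivation:
Move 1: B@(3,3) -> caps B=0 W=0
Move 2: W@(2,3) -> caps B=0 W=0
Move 3: B@(2,2) -> caps B=0 W=0
Move 4: W@(0,2) -> caps B=0 W=0
Move 5: B@(1,1) -> caps B=0 W=0
Move 6: W@(3,0) -> caps B=0 W=0
Move 7: B@(0,1) -> caps B=0 W=0
Move 8: W@(1,2) -> caps B=0 W=0
Move 9: B@(1,3) -> caps B=1 W=0
Move 10: W@(2,0) -> caps B=1 W=0
Move 11: B@(0,0) -> caps B=1 W=0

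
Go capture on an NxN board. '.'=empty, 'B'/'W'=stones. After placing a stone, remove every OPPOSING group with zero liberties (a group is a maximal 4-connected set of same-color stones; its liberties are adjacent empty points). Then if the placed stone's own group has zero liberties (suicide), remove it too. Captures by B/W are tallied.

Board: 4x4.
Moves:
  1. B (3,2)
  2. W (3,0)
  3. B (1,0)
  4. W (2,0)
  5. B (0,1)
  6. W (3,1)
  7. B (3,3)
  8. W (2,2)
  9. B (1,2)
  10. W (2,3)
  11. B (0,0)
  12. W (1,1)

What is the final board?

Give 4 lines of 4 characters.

Move 1: B@(3,2) -> caps B=0 W=0
Move 2: W@(3,0) -> caps B=0 W=0
Move 3: B@(1,0) -> caps B=0 W=0
Move 4: W@(2,0) -> caps B=0 W=0
Move 5: B@(0,1) -> caps B=0 W=0
Move 6: W@(3,1) -> caps B=0 W=0
Move 7: B@(3,3) -> caps B=0 W=0
Move 8: W@(2,2) -> caps B=0 W=0
Move 9: B@(1,2) -> caps B=0 W=0
Move 10: W@(2,3) -> caps B=0 W=2
Move 11: B@(0,0) -> caps B=0 W=2
Move 12: W@(1,1) -> caps B=0 W=2

Answer: BB..
BWB.
W.WW
WW..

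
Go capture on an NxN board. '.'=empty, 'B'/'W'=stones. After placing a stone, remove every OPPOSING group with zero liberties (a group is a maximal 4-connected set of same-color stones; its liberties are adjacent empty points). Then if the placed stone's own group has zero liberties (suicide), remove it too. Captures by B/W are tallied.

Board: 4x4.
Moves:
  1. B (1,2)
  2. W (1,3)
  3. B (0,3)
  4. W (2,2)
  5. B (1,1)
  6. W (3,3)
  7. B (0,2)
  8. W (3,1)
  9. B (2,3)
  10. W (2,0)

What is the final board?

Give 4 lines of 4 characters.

Answer: ..BB
.BB.
W.WB
.W.W

Derivation:
Move 1: B@(1,2) -> caps B=0 W=0
Move 2: W@(1,3) -> caps B=0 W=0
Move 3: B@(0,3) -> caps B=0 W=0
Move 4: W@(2,2) -> caps B=0 W=0
Move 5: B@(1,1) -> caps B=0 W=0
Move 6: W@(3,3) -> caps B=0 W=0
Move 7: B@(0,2) -> caps B=0 W=0
Move 8: W@(3,1) -> caps B=0 W=0
Move 9: B@(2,3) -> caps B=1 W=0
Move 10: W@(2,0) -> caps B=1 W=0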